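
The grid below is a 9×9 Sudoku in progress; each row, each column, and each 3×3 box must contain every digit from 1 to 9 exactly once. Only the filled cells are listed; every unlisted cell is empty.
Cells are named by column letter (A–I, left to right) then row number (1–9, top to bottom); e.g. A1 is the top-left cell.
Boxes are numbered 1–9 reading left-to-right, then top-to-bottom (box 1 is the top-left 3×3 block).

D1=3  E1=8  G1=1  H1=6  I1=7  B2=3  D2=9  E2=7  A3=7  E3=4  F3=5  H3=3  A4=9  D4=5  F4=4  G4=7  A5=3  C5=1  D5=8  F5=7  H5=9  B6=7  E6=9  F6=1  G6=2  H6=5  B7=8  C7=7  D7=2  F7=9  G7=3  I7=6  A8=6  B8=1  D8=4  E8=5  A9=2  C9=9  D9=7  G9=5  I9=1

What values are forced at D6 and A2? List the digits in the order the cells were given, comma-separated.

6,1

For D6:
  Row 6 already contains {1, 2, 5, 7, 9}.
  Column D already contains {2, 3, 4, 5, 7, 8, 9}.
  Its 3×3 block (box 5) already contains {1, 4, 5, 7, 8, 9}.
  The only value from 1–9 not eliminated is 6, so D6 = 6.
For A2:
  Consider where 1 can go in row 2.
  C2 is out (column C already has a 1).
  F2 is out (column F already has a 1).
  G2 is out (column G already has a 1).
  H2 is out (box 3 already has a 1).
  I2 is out (column I already has a 1).
  So the only cell in row 2 that can hold 1 is A2.
  So A2 = 1.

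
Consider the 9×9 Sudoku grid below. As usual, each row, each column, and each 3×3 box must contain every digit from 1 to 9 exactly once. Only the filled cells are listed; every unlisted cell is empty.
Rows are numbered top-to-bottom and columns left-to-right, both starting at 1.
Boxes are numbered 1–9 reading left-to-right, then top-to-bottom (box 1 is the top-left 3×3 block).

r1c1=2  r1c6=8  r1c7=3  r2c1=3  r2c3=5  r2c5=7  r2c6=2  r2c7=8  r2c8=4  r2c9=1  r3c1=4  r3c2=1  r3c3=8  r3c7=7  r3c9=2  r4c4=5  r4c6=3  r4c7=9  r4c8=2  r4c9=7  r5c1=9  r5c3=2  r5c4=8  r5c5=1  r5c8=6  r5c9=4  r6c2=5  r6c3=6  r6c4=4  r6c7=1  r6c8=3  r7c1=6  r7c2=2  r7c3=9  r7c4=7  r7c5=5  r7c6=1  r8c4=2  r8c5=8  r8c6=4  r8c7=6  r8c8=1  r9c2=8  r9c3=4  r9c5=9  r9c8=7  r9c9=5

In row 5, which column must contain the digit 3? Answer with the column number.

2

Consider where 3 can go in row 5.
r5c6 is out (column 6 already has a 3).
r5c7 is out (column 7 already has a 3).
So the only cell in row 5 that can hold 3 is r5c2.
That is column 2.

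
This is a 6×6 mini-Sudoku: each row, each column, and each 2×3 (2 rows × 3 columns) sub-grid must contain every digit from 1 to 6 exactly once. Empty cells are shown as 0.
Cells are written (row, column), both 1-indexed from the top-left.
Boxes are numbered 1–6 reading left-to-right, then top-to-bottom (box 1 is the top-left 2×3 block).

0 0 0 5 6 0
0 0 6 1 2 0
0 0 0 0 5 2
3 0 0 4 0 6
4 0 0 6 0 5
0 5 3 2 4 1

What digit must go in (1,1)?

Cell (1,1) itself could take any of {1, 2} by direct elimination.
Consider where 2 can go in column 1.
(2,1) is out (row 2 already has a 2).
(3,1) is out (row 3 already has a 2).
(6,1) is out (row 6 already has a 2).
So the only cell in column 1 that can hold 2 is (1,1).
Therefore (1,1) = 2.

2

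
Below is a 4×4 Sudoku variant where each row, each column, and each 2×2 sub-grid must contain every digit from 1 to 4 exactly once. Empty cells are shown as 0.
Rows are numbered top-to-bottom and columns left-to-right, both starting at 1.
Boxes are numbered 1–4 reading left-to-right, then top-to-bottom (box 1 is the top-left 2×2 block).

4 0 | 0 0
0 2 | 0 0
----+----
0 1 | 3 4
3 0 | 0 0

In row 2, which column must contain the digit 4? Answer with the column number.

3

Consider where 4 can go in row 2.
R2C1 is out (column 1 already has a 4).
R2C4 is out (column 4 already has a 4).
So the only cell in row 2 that can hold 4 is R2C3.
That is column 3.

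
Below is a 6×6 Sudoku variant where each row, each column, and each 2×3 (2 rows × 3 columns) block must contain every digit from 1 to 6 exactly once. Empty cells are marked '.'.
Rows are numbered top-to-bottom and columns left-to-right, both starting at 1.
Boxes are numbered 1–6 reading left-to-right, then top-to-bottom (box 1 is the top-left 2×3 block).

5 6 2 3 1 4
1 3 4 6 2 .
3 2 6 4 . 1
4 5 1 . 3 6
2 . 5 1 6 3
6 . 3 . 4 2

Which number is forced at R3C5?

5

Row 3 already contains {1, 2, 3, 4, 6}.
Column 5 already contains {1, 2, 3, 4, 6}.
Its 2×3 block (box 4) already contains {1, 3, 4, 6}.
The only value from 1–6 not eliminated is 5, so R3C5 = 5.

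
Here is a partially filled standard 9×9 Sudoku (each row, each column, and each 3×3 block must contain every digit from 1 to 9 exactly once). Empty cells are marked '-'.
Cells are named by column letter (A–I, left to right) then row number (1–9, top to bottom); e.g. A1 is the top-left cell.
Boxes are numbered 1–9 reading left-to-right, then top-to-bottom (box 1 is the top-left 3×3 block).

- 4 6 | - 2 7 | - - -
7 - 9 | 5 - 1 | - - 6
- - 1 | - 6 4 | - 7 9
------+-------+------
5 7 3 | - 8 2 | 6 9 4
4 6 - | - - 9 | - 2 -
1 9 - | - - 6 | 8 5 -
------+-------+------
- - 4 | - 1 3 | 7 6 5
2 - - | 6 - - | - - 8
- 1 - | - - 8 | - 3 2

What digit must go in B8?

3

Cell B8 itself could take any of {3, 5} by direct elimination.
Consider where 3 can go in row 8.
C8 is out (column C already has a 3).
E8 is out (box 8 already has a 3).
F8 is out (column F already has a 3).
G8 is out (box 9 already has a 3).
H8 is out (column H already has a 3).
So the only cell in row 8 that can hold 3 is B8.
Therefore B8 = 3.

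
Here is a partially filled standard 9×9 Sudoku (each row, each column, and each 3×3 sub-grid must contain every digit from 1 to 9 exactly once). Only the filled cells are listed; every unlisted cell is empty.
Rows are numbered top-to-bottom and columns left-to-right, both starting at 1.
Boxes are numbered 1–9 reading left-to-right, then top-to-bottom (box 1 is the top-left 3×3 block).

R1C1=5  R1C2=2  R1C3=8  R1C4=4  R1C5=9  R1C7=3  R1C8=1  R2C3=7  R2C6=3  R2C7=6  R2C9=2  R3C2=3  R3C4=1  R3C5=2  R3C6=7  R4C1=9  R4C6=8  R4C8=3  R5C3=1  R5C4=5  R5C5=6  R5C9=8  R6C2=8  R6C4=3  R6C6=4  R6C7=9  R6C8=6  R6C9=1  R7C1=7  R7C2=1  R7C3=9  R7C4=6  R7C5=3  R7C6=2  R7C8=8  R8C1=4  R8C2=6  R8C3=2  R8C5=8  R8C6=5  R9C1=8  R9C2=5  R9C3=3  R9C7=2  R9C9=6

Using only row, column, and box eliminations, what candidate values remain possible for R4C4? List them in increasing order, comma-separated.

Row 4 already contains {3, 8, 9}.
Column 4 already contains {1, 3, 4, 5, 6}.
Its 3×3 block (box 5) already contains {3, 4, 5, 6, 8}.
Removing those from 1–9 leaves {2, 7} as the candidates for R4C4.

2,7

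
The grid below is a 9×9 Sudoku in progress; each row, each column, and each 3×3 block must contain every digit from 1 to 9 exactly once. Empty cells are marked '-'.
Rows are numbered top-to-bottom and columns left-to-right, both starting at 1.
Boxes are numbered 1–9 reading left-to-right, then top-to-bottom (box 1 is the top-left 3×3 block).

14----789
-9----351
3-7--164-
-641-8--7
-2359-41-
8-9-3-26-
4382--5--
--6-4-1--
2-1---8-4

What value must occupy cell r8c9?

Cell r8c9 itself could take any of {2, 3} by direct elimination.
Consider where 3 can go in column 9.
r3c9 is out (row 3 already has a 3).
r5c9 is out (row 5 already has a 3).
r6c9 is out (row 6 already has a 3).
r7c9 is out (row 7 already has a 3).
So the only cell in column 9 that can hold 3 is r8c9.
Therefore r8c9 = 3.

3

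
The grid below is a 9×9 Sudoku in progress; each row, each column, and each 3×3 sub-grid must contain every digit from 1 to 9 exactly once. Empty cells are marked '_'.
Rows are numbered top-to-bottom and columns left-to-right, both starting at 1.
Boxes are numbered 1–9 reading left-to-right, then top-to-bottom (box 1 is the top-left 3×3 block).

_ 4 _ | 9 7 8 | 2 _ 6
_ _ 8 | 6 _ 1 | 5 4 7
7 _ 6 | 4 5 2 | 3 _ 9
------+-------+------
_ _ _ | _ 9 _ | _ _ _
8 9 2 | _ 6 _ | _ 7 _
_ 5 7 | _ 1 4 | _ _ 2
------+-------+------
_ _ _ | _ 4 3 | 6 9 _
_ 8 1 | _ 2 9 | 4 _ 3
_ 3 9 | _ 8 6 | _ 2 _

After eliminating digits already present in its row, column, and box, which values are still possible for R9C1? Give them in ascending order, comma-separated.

4,5

Row 9 already contains {2, 3, 6, 8, 9}.
Column 1 already contains {7, 8}.
Its 3×3 block (box 7) already contains {1, 3, 8, 9}.
Removing those from 1–9 leaves {4, 5} as the candidates for R9C1.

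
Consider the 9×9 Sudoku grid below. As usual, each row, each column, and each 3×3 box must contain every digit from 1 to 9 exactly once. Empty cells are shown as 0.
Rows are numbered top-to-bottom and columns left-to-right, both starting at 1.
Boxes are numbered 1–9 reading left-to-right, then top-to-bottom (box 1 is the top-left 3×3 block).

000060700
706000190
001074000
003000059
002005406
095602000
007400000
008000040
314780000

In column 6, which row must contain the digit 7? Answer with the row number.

4

Consider where 7 can go in column 6.
r1c6 is out (row 1 already has a 7).
r2c6 is out (row 2 already has a 7).
r7c6 is out (row 7 already has a 7).
r8c6 is out (box 8 already has a 7).
r9c6 is out (row 9 already has a 7).
So the only cell in column 6 that can hold 7 is r4c6.
That is row 4.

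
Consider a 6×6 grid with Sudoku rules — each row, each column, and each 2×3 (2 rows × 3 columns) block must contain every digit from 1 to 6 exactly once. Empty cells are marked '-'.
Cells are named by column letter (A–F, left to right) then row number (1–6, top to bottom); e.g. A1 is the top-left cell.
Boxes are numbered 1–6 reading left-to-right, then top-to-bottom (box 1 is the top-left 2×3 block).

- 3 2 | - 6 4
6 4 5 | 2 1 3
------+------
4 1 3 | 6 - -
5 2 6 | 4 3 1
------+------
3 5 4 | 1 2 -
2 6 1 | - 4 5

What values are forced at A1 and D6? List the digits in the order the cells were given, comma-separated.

1,3

For A1:
  Row 1 already contains {2, 3, 4, 6}.
  Column A already contains {2, 3, 4, 5, 6}.
  Its 2×3 block (box 1) already contains {2, 3, 4, 5, 6}.
  The only value from 1–6 not eliminated is 1, so A1 = 1.
For D6:
  Row 6 already contains {1, 2, 4, 5, 6}.
  Column D already contains {1, 2, 4, 6}.
  Its 2×3 block (box 6) already contains {1, 2, 4, 5}.
  The only value from 1–6 not eliminated is 3, so D6 = 3.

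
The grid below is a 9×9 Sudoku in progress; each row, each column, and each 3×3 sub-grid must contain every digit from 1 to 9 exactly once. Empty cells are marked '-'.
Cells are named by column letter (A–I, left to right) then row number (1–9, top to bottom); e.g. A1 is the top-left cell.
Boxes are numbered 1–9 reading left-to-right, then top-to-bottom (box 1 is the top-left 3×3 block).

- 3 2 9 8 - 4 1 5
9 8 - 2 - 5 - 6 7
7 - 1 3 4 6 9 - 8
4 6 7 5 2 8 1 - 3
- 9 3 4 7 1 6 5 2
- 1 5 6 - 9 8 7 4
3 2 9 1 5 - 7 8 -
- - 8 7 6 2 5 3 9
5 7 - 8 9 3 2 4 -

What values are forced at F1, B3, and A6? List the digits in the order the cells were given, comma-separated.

7,5,2

For F1:
  Row 1 already contains {1, 2, 3, 4, 5, 8, 9}.
  Column F already contains {1, 2, 3, 5, 6, 8, 9}.
  Its 3×3 block (box 2) already contains {2, 3, 4, 5, 6, 8, 9}.
  The only value from 1–9 not eliminated is 7, so F1 = 7.
For B3:
  Row 3 already contains {1, 3, 4, 6, 7, 8, 9}.
  Column B already contains {1, 2, 3, 6, 7, 8, 9}.
  Its 3×3 block (box 1) already contains {1, 2, 3, 7, 8, 9}.
  The only value from 1–9 not eliminated is 5, so B3 = 5.
For A6:
  Row 6 already contains {1, 4, 5, 6, 7, 8, 9}.
  Column A already contains {3, 4, 5, 7, 9}.
  Its 3×3 block (box 4) already contains {1, 3, 4, 5, 6, 7, 9}.
  The only value from 1–9 not eliminated is 2, so A6 = 2.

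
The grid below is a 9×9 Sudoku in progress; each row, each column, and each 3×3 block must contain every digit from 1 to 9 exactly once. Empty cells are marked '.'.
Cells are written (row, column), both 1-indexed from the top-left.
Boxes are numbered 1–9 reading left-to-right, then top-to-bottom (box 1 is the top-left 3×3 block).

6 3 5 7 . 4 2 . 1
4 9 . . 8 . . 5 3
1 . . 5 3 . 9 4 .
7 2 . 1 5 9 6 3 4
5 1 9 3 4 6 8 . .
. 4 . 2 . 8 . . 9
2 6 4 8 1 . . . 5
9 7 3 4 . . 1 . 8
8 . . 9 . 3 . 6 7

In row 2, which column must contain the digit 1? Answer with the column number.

Consider where 1 can go in row 2.
(2,3) is out (box 1 already has a 1).
(2,4) is out (column 4 already has a 1).
(2,7) is out (column 7 already has a 1).
So the only cell in row 2 that can hold 1 is (2,6).
That is column 6.

6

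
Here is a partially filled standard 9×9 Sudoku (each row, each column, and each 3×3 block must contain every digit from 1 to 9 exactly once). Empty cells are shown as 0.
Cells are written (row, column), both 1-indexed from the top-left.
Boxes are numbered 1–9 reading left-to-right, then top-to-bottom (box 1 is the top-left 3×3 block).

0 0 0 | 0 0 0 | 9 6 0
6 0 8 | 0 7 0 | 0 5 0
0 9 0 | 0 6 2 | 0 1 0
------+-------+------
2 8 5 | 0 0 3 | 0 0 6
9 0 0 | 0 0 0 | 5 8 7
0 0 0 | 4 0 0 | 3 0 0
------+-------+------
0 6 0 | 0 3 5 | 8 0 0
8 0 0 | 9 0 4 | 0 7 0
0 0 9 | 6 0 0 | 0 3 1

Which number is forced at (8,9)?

5

Cell (8,9) itself could take any of {2, 5} by direct elimination.
Consider where 5 can go in box 9.
(7,8) is out (row 7 already has a 5).
(7,9) is out (row 7 already has a 5).
(8,7) is out (column 7 already has a 5).
(9,7) is out (column 7 already has a 5).
So the only cell in box 9 that can hold 5 is (8,9).
Therefore (8,9) = 5.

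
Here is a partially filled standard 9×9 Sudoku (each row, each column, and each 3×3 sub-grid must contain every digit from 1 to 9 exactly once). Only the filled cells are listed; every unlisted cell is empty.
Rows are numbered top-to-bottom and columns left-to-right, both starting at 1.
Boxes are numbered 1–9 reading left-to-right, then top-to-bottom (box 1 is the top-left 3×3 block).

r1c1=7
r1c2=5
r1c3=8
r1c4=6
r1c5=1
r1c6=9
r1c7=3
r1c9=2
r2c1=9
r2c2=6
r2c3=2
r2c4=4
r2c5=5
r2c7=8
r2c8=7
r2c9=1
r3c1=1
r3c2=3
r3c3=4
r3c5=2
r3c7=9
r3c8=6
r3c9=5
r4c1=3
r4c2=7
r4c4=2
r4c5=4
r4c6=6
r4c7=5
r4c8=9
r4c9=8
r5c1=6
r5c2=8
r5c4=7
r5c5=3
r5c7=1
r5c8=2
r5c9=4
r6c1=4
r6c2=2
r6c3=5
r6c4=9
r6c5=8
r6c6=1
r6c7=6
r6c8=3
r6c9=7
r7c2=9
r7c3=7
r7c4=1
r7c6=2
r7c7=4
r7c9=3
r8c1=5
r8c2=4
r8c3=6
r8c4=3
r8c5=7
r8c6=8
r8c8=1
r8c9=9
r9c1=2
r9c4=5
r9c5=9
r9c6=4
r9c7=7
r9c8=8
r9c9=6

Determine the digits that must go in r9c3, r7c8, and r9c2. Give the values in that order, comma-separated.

For r9c3:
  Consider where 3 can go in box 7.
  r7c1 is out (row 7 already has a 3).
  r9c2 is out (column 2 already has a 3).
  So the only cell in box 7 that can hold 3 is r9c3.
  So r9c3 = 3.
For r7c8:
  Row 7 already contains {1, 2, 3, 4, 7, 9}.
  Column 8 already contains {1, 2, 3, 6, 7, 8, 9}.
  Its 3×3 block (box 9) already contains {1, 3, 4, 6, 7, 8, 9}.
  The only value from 1–9 not eliminated is 5, so r7c8 = 5.
For r9c2:
  Row 9 already contains {2, 4, 5, 6, 7, 8, 9}.
  Column 2 already contains {2, 3, 4, 5, 6, 7, 8, 9}.
  Its 3×3 block (box 7) already contains {2, 4, 5, 6, 7, 9}.
  The only value from 1–9 not eliminated is 1, so r9c2 = 1.

3,5,1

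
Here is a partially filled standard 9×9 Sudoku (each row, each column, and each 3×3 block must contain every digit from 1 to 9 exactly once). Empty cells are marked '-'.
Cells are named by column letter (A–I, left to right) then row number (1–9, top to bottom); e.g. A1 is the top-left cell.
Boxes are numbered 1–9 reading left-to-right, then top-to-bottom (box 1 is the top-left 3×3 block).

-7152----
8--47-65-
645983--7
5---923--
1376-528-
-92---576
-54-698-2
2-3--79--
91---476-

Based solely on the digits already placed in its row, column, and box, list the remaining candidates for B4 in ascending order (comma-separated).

Row 4 already contains {2, 3, 5, 9}.
Column B already contains {1, 3, 4, 5, 7, 9}.
Its 3×3 block (box 4) already contains {1, 2, 3, 5, 7, 9}.
Removing those from 1–9 leaves {6, 8} as the candidates for B4.

6,8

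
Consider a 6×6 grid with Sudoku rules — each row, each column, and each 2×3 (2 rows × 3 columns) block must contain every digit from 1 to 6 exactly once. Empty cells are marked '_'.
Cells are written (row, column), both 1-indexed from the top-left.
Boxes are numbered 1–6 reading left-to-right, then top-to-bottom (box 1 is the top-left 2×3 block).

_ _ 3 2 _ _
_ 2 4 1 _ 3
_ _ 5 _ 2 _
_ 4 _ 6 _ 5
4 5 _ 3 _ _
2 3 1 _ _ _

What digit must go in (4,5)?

3

Cell (4,5) itself could take any of {1, 3} by direct elimination.
Consider where 3 can go in column 5.
(1,5) is out (row 1 already has a 3).
(2,5) is out (row 2 already has a 3).
(5,5) is out (row 5 already has a 3).
(6,5) is out (row 6 already has a 3).
So the only cell in column 5 that can hold 3 is (4,5).
Therefore (4,5) = 3.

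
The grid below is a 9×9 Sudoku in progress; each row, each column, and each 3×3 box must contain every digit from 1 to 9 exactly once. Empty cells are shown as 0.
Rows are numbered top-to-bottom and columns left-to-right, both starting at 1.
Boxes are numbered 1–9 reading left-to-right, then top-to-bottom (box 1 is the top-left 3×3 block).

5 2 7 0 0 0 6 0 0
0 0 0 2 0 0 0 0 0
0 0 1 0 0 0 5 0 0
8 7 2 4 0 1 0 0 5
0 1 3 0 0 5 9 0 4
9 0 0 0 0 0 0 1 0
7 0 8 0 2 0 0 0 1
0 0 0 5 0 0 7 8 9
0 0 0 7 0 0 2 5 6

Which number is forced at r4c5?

9

Cell r4c5 itself could take any of {3, 6, 9} by direct elimination.
Consider where 9 can go in row 4.
r4c7 is out (column 7 already has a 9).
r4c8 is out (box 6 already has a 9).
So the only cell in row 4 that can hold 9 is r4c5.
Therefore r4c5 = 9.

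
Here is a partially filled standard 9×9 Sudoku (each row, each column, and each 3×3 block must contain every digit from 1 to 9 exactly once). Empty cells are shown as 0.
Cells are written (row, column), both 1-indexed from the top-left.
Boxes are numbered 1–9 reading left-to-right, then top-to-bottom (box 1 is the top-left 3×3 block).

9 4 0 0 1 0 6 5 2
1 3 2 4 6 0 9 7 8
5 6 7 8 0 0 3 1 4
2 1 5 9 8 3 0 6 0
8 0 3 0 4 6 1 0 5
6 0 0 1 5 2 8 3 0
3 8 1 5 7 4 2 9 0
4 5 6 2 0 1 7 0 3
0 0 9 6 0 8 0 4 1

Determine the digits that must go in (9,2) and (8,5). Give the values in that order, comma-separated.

2,9

For (9,2):
  Consider where 2 can go in row 9.
  (9,1) is out (column 1 already has a 2).
  (9,5) is out (box 8 already has a 2).
  (9,7) is out (column 7 already has a 2).
  So the only cell in row 9 that can hold 2 is (9,2).
  So (9,2) = 2.
For (8,5):
  Row 8 already contains {1, 2, 3, 4, 5, 6, 7}.
  Column 5 already contains {1, 4, 5, 6, 7, 8}.
  Its 3×3 block (box 8) already contains {1, 2, 4, 5, 6, 7, 8}.
  The only value from 1–9 not eliminated is 9, so (8,5) = 9.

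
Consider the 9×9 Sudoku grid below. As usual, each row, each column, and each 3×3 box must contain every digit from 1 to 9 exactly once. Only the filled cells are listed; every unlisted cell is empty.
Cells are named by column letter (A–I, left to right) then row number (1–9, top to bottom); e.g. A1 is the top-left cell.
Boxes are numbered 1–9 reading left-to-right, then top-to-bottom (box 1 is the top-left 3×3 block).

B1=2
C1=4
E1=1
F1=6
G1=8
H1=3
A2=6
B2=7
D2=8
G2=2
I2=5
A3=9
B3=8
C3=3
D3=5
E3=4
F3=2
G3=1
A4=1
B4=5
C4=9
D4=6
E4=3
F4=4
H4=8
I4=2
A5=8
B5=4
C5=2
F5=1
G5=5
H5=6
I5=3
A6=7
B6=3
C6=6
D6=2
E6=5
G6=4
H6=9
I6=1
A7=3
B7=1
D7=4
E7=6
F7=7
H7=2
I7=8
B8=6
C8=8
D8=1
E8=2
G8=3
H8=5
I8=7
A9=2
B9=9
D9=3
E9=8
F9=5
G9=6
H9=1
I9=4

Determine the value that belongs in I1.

Row 1 already contains {1, 2, 3, 4, 6, 8}.
Column I already contains {1, 2, 3, 4, 5, 7, 8}.
Its 3×3 block (box 3) already contains {1, 2, 3, 5, 8}.
The only value from 1–9 not eliminated is 9, so I1 = 9.

9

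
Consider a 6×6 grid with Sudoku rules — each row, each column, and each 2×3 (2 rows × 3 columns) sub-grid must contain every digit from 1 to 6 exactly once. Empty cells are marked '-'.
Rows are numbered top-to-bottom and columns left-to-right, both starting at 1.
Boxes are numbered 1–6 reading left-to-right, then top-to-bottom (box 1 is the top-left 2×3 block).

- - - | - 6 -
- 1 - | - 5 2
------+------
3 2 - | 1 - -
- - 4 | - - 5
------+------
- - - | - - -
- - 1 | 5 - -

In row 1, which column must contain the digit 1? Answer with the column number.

Consider where 1 can go in row 1.
R1C1 is out (box 1 already has a 1).
R1C2 is out (column 2 already has a 1).
R1C3 is out (column 3 already has a 1).
R1C4 is out (column 4 already has a 1).
So the only cell in row 1 that can hold 1 is R1C6.
That is column 6.

6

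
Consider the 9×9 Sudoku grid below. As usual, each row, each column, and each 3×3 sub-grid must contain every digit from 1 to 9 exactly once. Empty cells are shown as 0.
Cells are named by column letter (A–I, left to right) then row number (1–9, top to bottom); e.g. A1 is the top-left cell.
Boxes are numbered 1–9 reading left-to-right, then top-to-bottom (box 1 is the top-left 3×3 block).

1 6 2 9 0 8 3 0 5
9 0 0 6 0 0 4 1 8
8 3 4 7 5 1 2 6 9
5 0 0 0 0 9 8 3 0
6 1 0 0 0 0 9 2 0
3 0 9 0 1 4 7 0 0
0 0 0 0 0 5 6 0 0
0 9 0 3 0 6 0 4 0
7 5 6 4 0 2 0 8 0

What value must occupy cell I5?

4

Row 5 already contains {1, 2, 6, 9}.
Column I already contains {5, 8, 9}.
Its 3×3 block (box 6) already contains {2, 3, 7, 8, 9}.
The only value from 1–9 not eliminated is 4, so I5 = 4.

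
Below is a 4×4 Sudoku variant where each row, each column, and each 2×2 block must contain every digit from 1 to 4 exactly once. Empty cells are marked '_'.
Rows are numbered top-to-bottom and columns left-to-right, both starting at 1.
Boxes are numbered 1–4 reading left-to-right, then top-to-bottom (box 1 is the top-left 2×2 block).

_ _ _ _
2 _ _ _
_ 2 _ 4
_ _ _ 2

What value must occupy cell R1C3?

2

Cell R1C3 itself could take any of {1, 2, 3, 4} by direct elimination.
Consider where 2 can go in row 1.
R1C1 is out (column 1 already has a 2).
R1C2 is out (column 2 already has a 2).
R1C4 is out (column 4 already has a 2).
So the only cell in row 1 that can hold 2 is R1C3.
Therefore R1C3 = 2.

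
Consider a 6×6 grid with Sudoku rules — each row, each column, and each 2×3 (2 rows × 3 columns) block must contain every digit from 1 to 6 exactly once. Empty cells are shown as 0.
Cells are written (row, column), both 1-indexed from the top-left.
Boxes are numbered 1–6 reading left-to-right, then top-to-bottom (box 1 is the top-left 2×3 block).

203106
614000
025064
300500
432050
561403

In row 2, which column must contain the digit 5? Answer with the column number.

6

Consider where 5 can go in row 2.
(2,4) is out (column 4 already has a 5).
(2,5) is out (column 5 already has a 5).
So the only cell in row 2 that can hold 5 is (2,6).
That is column 6.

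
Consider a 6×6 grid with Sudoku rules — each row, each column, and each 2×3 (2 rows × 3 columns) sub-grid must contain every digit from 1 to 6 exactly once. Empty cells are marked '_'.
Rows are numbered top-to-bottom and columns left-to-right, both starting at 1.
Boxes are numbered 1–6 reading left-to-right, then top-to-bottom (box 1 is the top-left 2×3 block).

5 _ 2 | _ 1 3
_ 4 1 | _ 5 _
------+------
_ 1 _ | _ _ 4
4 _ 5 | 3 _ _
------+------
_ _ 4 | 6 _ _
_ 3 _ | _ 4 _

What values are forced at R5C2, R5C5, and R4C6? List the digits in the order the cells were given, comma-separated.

For R5C2:
  Consider where 5 can go in box 5.
  R5C1 is out (column 1 already has a 5).
  R6C1 is out (column 1 already has a 5).
  R6C3 is out (column 3 already has a 5).
  So the only cell in box 5 that can hold 5 is R5C2.
  So R5C2 = 5.
For R5C5:
  Consider where 3 can go in box 6.
  R5C6 is out (column 6 already has a 3).
  R6C4 is out (row 6 already has a 3).
  R6C6 is out (row 6 already has a 3).
  So the only cell in box 6 that can hold 3 is R5C5.
  So R5C5 = 3.
For R4C6:
  Consider where 1 can go in box 4.
  R3C4 is out (row 3 already has a 1).
  R3C5 is out (row 3 already has a 1).
  R4C5 is out (column 5 already has a 1).
  So the only cell in box 4 that can hold 1 is R4C6.
  So R4C6 = 1.

5,3,1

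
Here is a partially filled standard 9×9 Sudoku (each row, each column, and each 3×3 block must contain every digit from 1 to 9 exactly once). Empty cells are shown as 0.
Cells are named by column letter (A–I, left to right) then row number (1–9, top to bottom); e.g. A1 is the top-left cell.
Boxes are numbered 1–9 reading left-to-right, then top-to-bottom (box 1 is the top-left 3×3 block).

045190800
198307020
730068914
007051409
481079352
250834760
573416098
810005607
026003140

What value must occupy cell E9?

Row 9 already contains {1, 2, 3, 4, 6}.
Column E already contains {1, 3, 5, 6, 7, 9}.
Its 3×3 block (box 8) already contains {1, 3, 4, 5, 6}.
The only value from 1–9 not eliminated is 8, so E9 = 8.

8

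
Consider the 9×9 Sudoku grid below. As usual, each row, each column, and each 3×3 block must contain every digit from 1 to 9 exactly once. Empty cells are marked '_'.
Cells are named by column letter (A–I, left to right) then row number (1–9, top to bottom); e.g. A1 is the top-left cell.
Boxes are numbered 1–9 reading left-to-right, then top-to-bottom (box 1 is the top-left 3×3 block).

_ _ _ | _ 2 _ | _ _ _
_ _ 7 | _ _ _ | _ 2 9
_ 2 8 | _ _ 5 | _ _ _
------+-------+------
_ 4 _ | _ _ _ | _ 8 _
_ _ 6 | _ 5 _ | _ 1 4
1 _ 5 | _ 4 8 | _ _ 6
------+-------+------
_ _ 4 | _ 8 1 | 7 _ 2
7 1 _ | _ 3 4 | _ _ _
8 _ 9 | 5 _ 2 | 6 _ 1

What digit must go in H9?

4

Cell H9 itself could take any of {3, 4} by direct elimination.
Consider where 4 can go in box 9.
H7 is out (row 7 already has a 4).
G8 is out (row 8 already has a 4).
H8 is out (row 8 already has a 4).
I8 is out (row 8 already has a 4).
So the only cell in box 9 that can hold 4 is H9.
Therefore H9 = 4.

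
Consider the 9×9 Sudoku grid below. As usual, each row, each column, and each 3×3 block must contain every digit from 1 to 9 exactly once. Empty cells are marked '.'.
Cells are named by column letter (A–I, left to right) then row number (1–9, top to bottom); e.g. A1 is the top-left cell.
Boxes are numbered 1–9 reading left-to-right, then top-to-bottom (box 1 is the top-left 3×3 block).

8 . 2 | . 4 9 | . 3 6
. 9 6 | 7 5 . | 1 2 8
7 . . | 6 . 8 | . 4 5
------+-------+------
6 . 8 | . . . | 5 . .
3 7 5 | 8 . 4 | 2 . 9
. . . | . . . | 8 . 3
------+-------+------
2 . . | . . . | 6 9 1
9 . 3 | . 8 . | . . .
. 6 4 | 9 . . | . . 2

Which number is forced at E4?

9

Cell E4 itself could take any of {1, 2, 3, 7, 9} by direct elimination.
Consider where 9 can go in row 4.
B4 is out (column B already has a 9).
D4 is out (column D already has a 9).
F4 is out (column F already has a 9).
H4 is out (column H already has a 9).
I4 is out (column I already has a 9).
So the only cell in row 4 that can hold 9 is E4.
Therefore E4 = 9.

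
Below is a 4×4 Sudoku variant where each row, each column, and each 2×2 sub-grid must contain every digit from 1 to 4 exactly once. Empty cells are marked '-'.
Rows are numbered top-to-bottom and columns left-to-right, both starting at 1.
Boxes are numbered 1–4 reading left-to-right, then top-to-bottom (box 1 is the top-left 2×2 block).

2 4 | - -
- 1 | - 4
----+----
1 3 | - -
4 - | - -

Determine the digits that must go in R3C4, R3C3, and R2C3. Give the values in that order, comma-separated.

2,4,2

For R3C4:
  Row 3 already contains {1, 3}.
  Column 4 already contains {4}.
  Its 2×2 block (box 4) already contains {}.
  The only value from 1–4 not eliminated is 2, so R3C4 = 2.
For R3C3:
  Consider where 4 can go in row 3.
  R3C4 is out (column 4 already has a 4).
  So the only cell in row 3 that can hold 4 is R3C3.
  So R3C3 = 4.
For R2C3:
  Consider where 2 can go in row 2.
  R2C1 is out (column 1 already has a 2).
  So the only cell in row 2 that can hold 2 is R2C3.
  So R2C3 = 2.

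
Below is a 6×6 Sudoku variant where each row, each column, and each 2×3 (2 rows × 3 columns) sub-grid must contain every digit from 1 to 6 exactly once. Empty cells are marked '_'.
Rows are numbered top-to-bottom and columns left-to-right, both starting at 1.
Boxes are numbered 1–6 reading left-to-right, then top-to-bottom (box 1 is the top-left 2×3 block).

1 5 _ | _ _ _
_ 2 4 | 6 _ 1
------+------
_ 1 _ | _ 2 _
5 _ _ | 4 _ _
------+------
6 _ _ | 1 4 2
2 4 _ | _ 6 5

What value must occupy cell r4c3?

2

Cell r4c3 itself could take any of {2, 3, 6} by direct elimination.
Consider where 2 can go in row 4.
r4c2 is out (column 2 already has a 2).
r4c5 is out (column 5 already has a 2).
r4c6 is out (column 6 already has a 2).
So the only cell in row 4 that can hold 2 is r4c3.
Therefore r4c3 = 2.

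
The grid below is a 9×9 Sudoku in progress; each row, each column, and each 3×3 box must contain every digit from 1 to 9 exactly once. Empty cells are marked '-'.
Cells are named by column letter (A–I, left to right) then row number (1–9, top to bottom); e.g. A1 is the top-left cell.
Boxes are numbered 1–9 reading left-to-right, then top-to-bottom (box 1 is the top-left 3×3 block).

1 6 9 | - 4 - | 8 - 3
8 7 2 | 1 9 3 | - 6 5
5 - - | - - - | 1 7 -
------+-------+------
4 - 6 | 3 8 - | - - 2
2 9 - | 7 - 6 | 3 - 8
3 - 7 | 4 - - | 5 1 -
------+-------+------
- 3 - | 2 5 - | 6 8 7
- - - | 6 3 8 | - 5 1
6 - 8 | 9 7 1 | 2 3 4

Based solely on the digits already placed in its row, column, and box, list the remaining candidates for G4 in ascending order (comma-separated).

7,9

Row 4 already contains {2, 3, 4, 6, 8}.
Column G already contains {1, 2, 3, 5, 6, 8}.
Its 3×3 block (box 6) already contains {1, 2, 3, 5, 8}.
Removing those from 1–9 leaves {7, 9} as the candidates for G4.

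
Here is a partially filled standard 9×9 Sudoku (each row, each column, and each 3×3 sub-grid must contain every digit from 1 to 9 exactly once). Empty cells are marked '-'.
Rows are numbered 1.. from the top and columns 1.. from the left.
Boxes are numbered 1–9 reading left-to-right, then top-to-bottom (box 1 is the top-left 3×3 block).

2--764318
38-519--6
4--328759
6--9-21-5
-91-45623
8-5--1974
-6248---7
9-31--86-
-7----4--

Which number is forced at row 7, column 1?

1

Cell row 7, column 1 itself could take any of {1, 5} by direct elimination.
Consider where 1 can go in row 7.
row 7, column 6 is out (column 6 already has a 1).
row 7, column 7 is out (column 7 already has a 1).
row 7, column 8 is out (column 8 already has a 1).
So the only cell in row 7 that can hold 1 is row 7, column 1.
Therefore row 7, column 1 = 1.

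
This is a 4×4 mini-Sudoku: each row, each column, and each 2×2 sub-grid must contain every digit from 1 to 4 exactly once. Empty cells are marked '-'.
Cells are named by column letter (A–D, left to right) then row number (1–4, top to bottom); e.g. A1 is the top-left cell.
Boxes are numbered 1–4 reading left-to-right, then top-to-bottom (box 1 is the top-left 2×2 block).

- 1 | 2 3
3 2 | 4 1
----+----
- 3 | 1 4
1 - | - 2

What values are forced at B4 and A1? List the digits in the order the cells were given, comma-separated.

For B4:
  Row 4 already contains {1, 2}.
  Column B already contains {1, 2, 3}.
  Its 2×2 block (box 3) already contains {1, 3}.
  The only value from 1–4 not eliminated is 4, so B4 = 4.
For A1:
  Row 1 already contains {1, 2, 3}.
  Column A already contains {1, 3}.
  Its 2×2 block (box 1) already contains {1, 2, 3}.
  The only value from 1–4 not eliminated is 4, so A1 = 4.

4,4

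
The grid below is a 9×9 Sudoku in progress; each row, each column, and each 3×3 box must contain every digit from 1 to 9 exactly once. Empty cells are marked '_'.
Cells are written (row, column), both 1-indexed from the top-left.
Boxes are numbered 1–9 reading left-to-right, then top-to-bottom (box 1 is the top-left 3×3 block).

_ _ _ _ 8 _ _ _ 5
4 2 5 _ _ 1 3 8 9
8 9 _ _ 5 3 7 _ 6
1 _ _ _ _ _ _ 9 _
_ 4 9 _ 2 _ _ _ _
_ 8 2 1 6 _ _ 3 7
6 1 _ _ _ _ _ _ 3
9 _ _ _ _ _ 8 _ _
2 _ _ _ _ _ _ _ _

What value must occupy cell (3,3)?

Row 3 already contains {3, 5, 6, 7, 8, 9}.
Column 3 already contains {2, 5, 9}.
Its 3×3 block (box 1) already contains {2, 4, 5, 8, 9}.
The only value from 1–9 not eliminated is 1, so (3,3) = 1.

1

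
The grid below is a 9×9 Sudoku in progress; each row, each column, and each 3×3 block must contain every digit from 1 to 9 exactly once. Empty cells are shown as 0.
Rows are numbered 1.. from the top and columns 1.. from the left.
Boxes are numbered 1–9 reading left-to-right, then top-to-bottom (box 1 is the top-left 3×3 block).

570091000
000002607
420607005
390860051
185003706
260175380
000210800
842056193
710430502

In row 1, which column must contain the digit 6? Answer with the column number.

Consider where 6 can go in row 1.
row 1, column 4 is out (column 4 already has a 6).
row 1, column 7 is out (column 7 already has a 6).
row 1, column 8 is out (box 3 already has a 6).
row 1, column 9 is out (column 9 already has a 6).
So the only cell in row 1 that can hold 6 is row 1, column 3.
That is column 3.

3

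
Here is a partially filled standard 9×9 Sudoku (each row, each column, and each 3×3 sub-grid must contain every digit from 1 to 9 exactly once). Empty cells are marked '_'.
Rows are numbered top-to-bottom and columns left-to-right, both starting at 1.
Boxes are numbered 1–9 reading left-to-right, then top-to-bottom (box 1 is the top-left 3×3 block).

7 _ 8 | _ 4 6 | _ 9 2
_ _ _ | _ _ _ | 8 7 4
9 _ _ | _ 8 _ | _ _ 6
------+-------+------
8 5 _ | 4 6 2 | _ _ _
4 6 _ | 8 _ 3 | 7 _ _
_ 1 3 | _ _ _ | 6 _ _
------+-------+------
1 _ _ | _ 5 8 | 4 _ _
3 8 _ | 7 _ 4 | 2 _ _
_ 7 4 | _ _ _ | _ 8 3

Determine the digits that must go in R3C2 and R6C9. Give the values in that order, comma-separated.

4,8

For R3C2:
  Consider where 4 can go in box 1.
  R1C2 is out (row 1 already has a 4).
  R2C1 is out (row 2 already has a 4).
  R2C2 is out (row 2 already has a 4).
  R2C3 is out (row 2 already has a 4).
  R3C3 is out (column 3 already has a 4).
  So the only cell in box 1 that can hold 4 is R3C2.
  So R3C2 = 4.
For R6C9:
  Consider where 8 can go in box 6.
  R4C7 is out (row 4 already has a 8). R4C8 is out (row 4 already has a 8). R4C9 is out (row 4 already has a 8). R5C8 is out (row 5 already has a 8). The remaining empty cells in box 6 are similarly blocked.
  So the only cell in box 6 that can hold 8 is R6C9.
  So R6C9 = 8.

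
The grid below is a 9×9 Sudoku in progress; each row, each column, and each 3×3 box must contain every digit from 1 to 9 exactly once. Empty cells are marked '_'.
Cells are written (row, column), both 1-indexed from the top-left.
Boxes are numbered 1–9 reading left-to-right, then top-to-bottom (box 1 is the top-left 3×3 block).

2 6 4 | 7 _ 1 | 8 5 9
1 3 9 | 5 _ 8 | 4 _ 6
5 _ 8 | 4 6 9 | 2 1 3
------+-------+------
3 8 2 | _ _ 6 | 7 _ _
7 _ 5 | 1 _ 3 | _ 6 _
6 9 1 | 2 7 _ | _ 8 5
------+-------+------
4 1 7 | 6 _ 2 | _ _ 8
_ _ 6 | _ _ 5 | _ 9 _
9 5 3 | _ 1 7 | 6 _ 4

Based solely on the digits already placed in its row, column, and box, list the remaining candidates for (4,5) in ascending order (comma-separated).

Row 4 already contains {2, 3, 6, 7, 8}.
Column 5 already contains {1, 6, 7}.
Its 3×3 block (box 5) already contains {1, 2, 3, 6, 7}.
Removing those from 1–9 leaves {4, 5, 9} as the candidates for (4,5).

4,5,9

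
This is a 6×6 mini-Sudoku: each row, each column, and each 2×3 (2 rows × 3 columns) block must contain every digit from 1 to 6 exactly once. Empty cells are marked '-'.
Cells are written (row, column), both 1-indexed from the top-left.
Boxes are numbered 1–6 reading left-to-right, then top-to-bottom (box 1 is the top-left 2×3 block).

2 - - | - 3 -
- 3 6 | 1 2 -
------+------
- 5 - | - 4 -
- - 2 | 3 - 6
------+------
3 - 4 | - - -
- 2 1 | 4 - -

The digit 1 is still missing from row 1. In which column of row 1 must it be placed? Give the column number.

2

Consider where 1 can go in row 1.
(1,3) is out (column 3 already has a 1).
(1,4) is out (column 4 already has a 1).
(1,6) is out (box 2 already has a 1).
So the only cell in row 1 that can hold 1 is (1,2).
That is column 2.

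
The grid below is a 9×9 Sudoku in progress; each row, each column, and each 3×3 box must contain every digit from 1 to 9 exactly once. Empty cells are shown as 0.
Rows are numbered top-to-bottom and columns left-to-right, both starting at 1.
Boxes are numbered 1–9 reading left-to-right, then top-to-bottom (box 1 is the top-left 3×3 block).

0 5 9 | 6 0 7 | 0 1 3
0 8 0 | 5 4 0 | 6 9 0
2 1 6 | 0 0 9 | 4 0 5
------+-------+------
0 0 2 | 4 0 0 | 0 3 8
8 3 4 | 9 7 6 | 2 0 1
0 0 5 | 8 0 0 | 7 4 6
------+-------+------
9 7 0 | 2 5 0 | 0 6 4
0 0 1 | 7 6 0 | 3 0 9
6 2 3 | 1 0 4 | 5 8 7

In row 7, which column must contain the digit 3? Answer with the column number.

Consider where 3 can go in row 7.
R7C3 is out (column 3 already has a 3).
R7C7 is out (column 7 already has a 3).
So the only cell in row 7 that can hold 3 is R7C6.
That is column 6.

6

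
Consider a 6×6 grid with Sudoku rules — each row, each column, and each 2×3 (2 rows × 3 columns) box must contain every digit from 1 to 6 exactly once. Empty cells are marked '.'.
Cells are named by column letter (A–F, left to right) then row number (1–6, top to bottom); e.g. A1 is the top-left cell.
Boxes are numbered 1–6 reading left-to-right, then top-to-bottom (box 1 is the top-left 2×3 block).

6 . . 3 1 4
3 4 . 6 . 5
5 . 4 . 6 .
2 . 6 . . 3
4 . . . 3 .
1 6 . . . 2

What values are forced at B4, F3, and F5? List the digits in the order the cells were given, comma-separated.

For B4:
  Row 4 already contains {2, 3, 6}.
  Column B already contains {4, 6}.
  Its 2×3 block (box 3) already contains {2, 4, 5, 6}.
  The only value from 1–6 not eliminated is 1, so B4 = 1.
For F3:
  Row 3 already contains {4, 5, 6}.
  Column F already contains {2, 3, 4, 5}.
  Its 2×3 block (box 4) already contains {3, 6}.
  The only value from 1–6 not eliminated is 1, so F3 = 1.
For F5:
  Consider where 6 can go in row 5.
  B5 is out (column B already has a 6).
  C5 is out (column C already has a 6).
  D5 is out (column D already has a 6).
  So the only cell in row 5 that can hold 6 is F5.
  So F5 = 6.

1,1,6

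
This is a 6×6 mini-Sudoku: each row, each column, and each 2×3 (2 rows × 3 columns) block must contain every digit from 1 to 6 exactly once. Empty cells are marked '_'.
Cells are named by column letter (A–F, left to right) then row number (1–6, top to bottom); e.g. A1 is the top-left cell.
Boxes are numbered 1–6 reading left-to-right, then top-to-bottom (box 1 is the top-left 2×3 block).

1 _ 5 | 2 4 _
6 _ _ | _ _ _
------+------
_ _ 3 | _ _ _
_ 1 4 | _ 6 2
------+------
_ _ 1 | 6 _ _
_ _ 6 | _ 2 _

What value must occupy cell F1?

6

Cell F1 itself could take any of {3, 6} by direct elimination.
Consider where 6 can go in row 1.
B1 is out (box 1 already has a 6).
So the only cell in row 1 that can hold 6 is F1.
Therefore F1 = 6.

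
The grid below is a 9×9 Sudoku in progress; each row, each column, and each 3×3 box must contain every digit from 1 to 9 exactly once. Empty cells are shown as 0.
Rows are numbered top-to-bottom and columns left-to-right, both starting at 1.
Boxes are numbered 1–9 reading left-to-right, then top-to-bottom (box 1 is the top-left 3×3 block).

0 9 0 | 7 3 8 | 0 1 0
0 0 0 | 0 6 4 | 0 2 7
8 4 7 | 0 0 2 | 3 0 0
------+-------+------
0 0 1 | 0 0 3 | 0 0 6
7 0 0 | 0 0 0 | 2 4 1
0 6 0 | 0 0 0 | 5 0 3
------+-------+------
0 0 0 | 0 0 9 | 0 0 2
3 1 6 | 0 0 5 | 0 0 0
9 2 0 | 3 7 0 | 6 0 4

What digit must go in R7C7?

1

Cell R7C7 itself could take any of {1, 7, 8} by direct elimination.
Consider where 1 can go in column 7.
R1C7 is out (row 1 already has a 1).
R2C7 is out (box 3 already has a 1).
R4C7 is out (row 4 already has a 1).
R8C7 is out (row 8 already has a 1).
So the only cell in column 7 that can hold 1 is R7C7.
Therefore R7C7 = 1.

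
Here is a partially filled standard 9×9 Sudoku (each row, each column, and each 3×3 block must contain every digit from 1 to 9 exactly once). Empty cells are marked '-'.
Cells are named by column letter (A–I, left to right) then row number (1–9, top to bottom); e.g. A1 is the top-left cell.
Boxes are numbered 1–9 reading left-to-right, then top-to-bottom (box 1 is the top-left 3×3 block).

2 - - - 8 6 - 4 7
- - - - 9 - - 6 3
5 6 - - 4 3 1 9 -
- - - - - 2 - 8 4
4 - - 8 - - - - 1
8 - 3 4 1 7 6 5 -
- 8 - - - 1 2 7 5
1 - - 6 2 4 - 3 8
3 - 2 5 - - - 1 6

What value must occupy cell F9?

Cell F9 itself could take any of {8, 9} by direct elimination.
Consider where 8 can go in row 9.
B9 is out (column B already has a 8).
E9 is out (column E already has a 8).
G9 is out (box 9 already has a 8).
So the only cell in row 9 that can hold 8 is F9.
Therefore F9 = 8.

8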